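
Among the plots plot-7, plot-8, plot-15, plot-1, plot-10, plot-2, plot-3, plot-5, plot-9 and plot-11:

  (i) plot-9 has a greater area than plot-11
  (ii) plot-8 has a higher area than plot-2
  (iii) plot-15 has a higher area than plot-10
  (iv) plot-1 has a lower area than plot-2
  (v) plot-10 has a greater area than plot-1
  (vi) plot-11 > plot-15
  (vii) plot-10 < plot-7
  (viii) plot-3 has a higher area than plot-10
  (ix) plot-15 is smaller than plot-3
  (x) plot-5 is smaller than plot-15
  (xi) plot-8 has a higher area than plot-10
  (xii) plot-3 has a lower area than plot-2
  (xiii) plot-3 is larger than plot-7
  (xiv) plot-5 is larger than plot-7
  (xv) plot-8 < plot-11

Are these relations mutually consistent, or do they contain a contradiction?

consistent

The single ordering plot-1 < plot-10 < plot-7 < plot-5 < plot-15 < plot-3 < plot-2 < plot-8 < plot-11 < plot-9 satisfies every listed relation, so no contradiction arises.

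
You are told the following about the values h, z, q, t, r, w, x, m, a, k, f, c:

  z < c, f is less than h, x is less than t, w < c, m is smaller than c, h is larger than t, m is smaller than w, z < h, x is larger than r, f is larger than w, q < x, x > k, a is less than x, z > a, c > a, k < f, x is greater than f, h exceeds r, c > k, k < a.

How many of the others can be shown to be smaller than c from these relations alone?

From c the given relations immediately reach k, m, a, w, z.
No other element is forced below c by the given relations, so the count is 5.

5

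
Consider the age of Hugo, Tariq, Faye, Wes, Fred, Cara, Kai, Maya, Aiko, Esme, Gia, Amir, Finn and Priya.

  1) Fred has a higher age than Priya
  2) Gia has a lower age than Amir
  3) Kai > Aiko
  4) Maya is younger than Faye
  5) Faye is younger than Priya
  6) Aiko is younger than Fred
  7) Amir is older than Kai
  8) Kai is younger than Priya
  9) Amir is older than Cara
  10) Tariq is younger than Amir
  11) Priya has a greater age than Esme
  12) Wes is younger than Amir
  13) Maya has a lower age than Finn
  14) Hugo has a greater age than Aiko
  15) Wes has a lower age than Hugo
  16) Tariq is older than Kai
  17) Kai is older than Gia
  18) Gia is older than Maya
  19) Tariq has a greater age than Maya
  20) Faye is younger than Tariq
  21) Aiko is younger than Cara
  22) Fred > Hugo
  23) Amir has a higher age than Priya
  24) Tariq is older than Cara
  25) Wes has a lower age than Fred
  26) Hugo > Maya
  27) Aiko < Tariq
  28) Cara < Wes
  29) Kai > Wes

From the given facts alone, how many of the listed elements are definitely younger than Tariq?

7

Directly below Tariq: Aiko, Maya, Cara, Kai, Faye.
One step further: Wes, Gia (7 so far).
Nothing else is reachable below Tariq; 7 in all.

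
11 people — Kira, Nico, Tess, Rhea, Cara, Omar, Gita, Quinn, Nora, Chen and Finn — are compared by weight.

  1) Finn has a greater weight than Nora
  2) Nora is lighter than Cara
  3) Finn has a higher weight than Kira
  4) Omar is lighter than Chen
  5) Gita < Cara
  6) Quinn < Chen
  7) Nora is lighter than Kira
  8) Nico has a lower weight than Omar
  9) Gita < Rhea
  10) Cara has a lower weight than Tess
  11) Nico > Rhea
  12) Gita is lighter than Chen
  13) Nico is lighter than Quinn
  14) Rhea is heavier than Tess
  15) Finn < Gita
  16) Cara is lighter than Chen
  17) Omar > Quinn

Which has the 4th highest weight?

Nico

The consecutive relations fix a unique order: Nora < Kira < Finn < Gita < Cara < Tess < Rhea < Nico < Quinn < Omar < Chen.
The 4th largest is Nico.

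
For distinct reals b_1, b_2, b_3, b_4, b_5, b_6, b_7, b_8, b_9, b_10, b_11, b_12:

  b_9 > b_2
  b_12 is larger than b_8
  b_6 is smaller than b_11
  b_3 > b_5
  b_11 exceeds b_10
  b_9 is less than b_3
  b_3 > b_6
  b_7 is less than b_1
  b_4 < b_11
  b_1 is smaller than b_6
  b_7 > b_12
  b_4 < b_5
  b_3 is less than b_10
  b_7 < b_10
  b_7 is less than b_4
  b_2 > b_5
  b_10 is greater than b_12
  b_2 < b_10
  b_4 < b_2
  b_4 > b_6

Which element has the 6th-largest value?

Piecing the relations together gives one ordering: b_8 < b_12 < b_7 < b_1 < b_6 < b_4 < b_5 < b_2 < b_9 < b_3 < b_10 < b_11.
The 6th largest is b_5.

b_5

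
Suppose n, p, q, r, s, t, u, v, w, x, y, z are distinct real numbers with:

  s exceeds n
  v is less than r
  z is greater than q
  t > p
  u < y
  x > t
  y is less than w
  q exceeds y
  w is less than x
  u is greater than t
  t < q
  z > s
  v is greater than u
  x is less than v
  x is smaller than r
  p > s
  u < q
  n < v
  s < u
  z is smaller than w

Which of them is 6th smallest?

y

The consecutive relations fix a unique order: n < s < p < t < u < y < q < z < w < x < v < r.
The 6th smallest is y.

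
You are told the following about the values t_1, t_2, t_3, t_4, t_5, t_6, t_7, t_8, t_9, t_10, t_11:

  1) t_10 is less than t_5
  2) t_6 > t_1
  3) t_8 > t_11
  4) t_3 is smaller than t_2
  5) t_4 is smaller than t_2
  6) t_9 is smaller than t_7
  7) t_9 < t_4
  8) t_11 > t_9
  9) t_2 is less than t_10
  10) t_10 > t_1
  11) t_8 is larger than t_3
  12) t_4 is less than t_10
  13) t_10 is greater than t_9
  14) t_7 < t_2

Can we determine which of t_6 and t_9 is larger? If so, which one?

undetermined

Following every chain through t_9: above t_9 we get t_7, t_4, t_2, t_10, t_11, t_8, t_5.
t_6 is not reached, and no chain runs the other way from t_6 to t_9.
So the given relations leave the order of t_9 and t_6 undetermined.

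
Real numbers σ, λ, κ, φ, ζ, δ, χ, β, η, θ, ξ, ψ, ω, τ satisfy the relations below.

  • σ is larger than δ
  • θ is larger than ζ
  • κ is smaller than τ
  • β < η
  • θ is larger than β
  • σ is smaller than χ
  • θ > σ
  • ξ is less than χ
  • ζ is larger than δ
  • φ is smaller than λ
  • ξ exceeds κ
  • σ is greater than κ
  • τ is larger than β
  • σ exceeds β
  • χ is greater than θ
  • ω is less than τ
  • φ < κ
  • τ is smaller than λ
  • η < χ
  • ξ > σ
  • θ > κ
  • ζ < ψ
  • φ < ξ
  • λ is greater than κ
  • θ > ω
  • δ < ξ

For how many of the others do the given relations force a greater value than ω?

The elements the relations force above ω are θ, τ, λ, χ — no chain reaches any other.
That is 4.

4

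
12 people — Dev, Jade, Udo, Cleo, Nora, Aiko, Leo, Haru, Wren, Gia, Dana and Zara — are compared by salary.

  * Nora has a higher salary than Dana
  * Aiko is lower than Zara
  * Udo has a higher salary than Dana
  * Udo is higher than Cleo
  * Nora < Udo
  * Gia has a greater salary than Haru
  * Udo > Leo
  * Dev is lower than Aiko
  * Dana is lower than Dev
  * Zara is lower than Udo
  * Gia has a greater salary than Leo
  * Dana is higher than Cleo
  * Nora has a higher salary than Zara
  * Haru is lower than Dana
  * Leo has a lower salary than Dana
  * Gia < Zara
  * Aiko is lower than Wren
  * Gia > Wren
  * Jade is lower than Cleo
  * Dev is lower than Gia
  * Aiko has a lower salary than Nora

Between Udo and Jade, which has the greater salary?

Link the given pairs in sequence: Jade < Cleo; Cleo < Dana; Dana < Dev; Dev < Aiko; Aiko < Wren; Wren < Gia; Gia < Zara; Zara < Nora; Nora < Udo.
Together: Jade < Cleo < Dana < Dev < Aiko < Wren < Gia < Zara < Nora < Udo.
So Jade < Udo; Udo is the higher of the two.

Udo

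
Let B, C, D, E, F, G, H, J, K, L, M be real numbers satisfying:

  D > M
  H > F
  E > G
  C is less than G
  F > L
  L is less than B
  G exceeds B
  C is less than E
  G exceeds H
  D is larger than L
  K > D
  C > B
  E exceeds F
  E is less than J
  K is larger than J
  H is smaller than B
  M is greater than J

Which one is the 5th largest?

Piecing the relations together gives one ordering: L < F < H < B < C < G < E < J < M < D < K.
The 5th largest is E.

E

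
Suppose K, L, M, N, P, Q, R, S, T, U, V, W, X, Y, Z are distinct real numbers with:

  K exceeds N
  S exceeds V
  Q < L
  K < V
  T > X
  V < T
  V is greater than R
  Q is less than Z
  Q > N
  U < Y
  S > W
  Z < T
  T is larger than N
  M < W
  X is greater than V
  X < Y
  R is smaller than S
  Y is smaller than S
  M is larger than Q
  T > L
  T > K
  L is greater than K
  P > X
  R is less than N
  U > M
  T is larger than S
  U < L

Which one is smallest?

Chaining upward from R: directly above it, N, V, S; then Q, K, X, T; then M, Y, L, Z, P; then U, W.
That covers every other element, and nothing is given below R, so R is the smallest.

R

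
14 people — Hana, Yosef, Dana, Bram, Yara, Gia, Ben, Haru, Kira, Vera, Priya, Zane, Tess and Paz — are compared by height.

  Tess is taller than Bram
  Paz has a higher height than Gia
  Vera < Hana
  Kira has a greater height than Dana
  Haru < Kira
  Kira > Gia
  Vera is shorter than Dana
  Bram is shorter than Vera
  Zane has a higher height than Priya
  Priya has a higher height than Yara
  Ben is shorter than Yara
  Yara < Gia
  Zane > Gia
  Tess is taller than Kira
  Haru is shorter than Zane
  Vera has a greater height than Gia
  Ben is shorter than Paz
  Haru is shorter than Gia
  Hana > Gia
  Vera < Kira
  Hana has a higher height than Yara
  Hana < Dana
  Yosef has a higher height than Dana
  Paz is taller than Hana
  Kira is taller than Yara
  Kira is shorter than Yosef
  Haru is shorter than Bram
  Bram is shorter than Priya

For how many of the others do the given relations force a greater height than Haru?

11

From Haru the given relations immediately reach Bram, Gia, Zane, Kira.
From those, Priya, Vera, Hana, Paz, Tess, Yosef — 10 in total.
From those, Dana — 11 in total.
Nothing else is reachable above Haru; 11 in all.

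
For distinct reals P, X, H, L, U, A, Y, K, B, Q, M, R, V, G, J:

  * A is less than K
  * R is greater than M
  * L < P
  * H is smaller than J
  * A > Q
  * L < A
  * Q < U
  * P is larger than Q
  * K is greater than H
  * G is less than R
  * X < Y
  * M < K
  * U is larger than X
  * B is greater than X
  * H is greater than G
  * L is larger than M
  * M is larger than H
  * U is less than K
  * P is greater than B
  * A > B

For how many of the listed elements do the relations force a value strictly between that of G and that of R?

The relations place G below R. An element lies strictly between them when it is forced above G and also forced below R.
Above G: {H, M, J, L, A, P, K}. Below R: {H, M}.
Intersection: {H, M} — 2.

2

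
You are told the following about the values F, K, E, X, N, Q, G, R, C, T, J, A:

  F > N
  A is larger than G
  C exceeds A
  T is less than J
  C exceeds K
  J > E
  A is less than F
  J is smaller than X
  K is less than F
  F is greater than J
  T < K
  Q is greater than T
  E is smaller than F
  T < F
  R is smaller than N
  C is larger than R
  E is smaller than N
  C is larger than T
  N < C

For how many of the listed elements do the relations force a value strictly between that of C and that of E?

1

Chaining upward from E reaches: J, X, N, F.
Chaining downward from C reaches: G, R, T, K, A, N.
Strictly between E and C are those in both lists: N — 1 element.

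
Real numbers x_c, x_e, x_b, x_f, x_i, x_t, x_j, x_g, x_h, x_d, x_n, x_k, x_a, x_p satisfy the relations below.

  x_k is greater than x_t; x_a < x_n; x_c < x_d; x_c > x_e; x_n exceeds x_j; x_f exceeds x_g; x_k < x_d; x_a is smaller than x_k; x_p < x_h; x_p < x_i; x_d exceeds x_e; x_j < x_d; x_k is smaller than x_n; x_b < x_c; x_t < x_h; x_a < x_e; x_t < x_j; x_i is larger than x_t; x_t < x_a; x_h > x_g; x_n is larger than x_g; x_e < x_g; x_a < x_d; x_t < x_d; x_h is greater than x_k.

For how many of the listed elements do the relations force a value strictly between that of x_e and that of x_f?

Chaining upward from x_e reaches: x_g, x_h, x_c, x_d, x_n.
Chaining downward from x_f reaches: x_t, x_a, x_g.
Strictly between x_e and x_f are those in both lists: x_g — 1 element.

1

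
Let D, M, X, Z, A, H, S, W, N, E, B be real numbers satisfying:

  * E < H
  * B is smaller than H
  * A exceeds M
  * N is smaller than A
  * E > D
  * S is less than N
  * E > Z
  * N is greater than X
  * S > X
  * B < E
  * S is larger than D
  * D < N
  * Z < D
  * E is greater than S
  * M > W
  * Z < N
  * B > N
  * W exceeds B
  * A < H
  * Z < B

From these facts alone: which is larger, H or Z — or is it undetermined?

H

Link the given pairs in sequence: Z < N; N < B; B < W; W < M; M < A; A < H.
Chaining these gives Z < N < B < W < M < A < H.
So H is larger.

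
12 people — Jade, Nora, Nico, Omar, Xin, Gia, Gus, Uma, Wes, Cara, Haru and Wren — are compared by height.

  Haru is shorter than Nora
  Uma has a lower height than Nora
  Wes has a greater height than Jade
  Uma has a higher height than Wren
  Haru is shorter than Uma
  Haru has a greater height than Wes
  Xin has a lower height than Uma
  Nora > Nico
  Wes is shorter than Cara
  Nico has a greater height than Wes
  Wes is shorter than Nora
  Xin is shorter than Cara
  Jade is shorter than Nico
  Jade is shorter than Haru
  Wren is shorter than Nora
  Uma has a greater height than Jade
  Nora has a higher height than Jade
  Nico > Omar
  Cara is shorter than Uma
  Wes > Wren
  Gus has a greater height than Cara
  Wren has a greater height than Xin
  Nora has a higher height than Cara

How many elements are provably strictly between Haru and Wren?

1

The relations place Wren below Haru. An element lies strictly between them when it is forced above Wren and also forced below Haru.
Above Wren: {Wes, Cara, Uma, Gus, Nico, Nora}. Below Haru: {Xin, Jade, Wes}.
Intersection: {Wes} — 1.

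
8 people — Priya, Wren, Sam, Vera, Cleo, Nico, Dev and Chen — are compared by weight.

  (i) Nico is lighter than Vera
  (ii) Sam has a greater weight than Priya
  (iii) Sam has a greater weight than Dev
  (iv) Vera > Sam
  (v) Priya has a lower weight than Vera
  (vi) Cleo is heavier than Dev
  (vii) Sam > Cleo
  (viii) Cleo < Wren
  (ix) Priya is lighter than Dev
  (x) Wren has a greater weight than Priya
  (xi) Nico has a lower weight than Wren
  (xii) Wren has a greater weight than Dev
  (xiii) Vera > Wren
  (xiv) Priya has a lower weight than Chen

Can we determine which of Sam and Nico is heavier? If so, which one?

undetermined

Following every chain through Nico: above Nico we get Wren, Vera.
Sam is not reached, and no chain runs the other way from Sam to Nico.
So the given relations leave the order of Nico and Sam undetermined.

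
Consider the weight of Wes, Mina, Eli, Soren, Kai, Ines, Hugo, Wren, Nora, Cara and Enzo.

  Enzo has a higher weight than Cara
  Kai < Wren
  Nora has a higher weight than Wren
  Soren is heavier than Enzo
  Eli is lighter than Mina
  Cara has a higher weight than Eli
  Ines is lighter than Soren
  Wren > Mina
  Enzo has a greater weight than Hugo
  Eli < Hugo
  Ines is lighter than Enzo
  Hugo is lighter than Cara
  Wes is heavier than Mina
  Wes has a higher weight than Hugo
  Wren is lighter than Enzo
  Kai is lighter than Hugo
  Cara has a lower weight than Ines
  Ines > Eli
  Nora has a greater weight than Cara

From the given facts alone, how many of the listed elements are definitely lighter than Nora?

6

The elements the relations force below Nora are Eli, Kai, Mina, Hugo, Cara, Wren — no chain reaches any other.
That is 6.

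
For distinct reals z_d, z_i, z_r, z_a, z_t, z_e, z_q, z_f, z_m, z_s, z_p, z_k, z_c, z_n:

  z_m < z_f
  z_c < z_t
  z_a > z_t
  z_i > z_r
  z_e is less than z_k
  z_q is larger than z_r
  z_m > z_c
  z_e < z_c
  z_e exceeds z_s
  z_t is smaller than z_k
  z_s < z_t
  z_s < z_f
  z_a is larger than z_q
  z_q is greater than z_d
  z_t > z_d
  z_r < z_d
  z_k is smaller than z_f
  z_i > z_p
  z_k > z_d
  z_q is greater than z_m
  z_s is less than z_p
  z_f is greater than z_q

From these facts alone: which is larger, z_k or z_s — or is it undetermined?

z_k

Link the given pairs in sequence: z_s < z_e; z_e < z_c; z_c < z_t; z_t < z_k.
Chaining these gives z_s < z_e < z_c < z_t < z_k.
So z_k is larger.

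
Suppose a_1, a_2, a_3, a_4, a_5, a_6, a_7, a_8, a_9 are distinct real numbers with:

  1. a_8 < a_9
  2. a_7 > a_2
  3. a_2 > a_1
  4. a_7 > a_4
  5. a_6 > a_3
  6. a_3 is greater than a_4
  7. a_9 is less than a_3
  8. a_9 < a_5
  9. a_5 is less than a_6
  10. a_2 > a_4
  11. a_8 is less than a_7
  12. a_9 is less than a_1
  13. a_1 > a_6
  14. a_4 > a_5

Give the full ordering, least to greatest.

The consecutive links are each given: a_8 < a_9; a_9 < a_5; a_5 < a_4; a_4 < a_3; a_3 < a_6; a_6 < a_1; a_1 < a_2; a_2 < a_7.

a_8 < a_9 < a_5 < a_4 < a_3 < a_6 < a_1 < a_2 < a_7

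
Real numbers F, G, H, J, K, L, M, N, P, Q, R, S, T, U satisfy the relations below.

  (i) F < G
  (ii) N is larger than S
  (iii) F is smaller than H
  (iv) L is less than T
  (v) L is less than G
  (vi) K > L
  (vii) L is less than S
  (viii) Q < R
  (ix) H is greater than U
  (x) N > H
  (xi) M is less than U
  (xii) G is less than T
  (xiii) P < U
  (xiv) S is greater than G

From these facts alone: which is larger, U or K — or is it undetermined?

Following every chain through K: below K we get L.
U is not reached, and no chain runs the other way from U to K.
So the given relations leave the order of K and U undetermined.

undetermined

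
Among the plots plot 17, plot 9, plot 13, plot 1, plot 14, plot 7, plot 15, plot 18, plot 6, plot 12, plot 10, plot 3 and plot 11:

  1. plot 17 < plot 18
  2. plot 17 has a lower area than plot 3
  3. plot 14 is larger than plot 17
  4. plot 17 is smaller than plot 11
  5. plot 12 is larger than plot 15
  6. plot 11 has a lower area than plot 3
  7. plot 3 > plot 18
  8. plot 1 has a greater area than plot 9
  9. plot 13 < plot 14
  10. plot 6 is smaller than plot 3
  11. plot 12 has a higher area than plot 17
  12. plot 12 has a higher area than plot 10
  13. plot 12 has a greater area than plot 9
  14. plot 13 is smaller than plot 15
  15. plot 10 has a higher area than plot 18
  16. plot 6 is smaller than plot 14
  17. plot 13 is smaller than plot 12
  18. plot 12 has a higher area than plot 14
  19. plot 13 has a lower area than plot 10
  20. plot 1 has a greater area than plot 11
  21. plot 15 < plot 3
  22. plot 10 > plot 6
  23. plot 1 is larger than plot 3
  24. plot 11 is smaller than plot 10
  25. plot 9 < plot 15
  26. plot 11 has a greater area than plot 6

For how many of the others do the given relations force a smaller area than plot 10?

The elements the relations force below plot 10 are plot 17, plot 13, plot 6, plot 18, plot 11 — no chain reaches any other.
That is 5.

5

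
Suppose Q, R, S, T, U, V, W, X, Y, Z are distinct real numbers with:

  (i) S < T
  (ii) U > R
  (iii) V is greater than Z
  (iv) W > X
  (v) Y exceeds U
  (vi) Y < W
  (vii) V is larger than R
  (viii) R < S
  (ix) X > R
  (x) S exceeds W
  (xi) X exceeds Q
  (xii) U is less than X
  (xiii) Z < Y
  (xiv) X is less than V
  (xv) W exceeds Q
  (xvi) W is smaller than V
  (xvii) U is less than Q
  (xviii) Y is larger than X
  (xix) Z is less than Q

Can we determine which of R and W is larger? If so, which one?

W

R < U and U < Q give R < Q.
Then Q < X extends the chain to X.
With X < Y: R < U < Q < X < Y.
With Y < W: R < U < Q < X < Y < W.
So W is larger.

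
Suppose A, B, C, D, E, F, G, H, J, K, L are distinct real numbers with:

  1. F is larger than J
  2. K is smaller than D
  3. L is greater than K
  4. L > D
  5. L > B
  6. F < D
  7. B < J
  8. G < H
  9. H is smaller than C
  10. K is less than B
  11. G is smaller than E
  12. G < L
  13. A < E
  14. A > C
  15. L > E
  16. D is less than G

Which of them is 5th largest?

Chaining the given pairs: K < B < J < F < D < G < H < C < A < E < L.
Counting 5 from the largest end gives H.

H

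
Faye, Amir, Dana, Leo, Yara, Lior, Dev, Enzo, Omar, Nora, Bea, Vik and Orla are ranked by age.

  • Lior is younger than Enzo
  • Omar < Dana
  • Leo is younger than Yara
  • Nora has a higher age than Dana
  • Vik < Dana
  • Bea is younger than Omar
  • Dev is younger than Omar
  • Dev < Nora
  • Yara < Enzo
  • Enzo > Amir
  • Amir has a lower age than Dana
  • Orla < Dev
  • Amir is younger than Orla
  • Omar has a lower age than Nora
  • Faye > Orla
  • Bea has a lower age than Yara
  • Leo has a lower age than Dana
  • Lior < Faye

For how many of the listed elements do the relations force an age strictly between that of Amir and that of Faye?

Chaining upward from Amir reaches: Orla, Dev, Enzo, Omar, Dana, Nora.
Chaining downward from Faye reaches: Lior, Orla.
Strictly between Amir and Faye are those in both lists: Orla — 1 element.

1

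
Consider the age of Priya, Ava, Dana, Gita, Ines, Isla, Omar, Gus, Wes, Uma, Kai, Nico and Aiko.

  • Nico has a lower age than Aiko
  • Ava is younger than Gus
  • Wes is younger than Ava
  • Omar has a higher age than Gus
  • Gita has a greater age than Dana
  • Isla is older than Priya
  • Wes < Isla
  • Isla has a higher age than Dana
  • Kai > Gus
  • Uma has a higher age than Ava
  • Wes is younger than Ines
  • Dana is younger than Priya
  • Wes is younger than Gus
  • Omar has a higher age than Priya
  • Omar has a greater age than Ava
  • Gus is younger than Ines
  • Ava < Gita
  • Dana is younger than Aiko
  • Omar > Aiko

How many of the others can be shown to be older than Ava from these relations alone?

From Ava the given relations immediately reach Gus, Gita, Uma, Omar.
From those, Kai, Ines — 6 in total.
Nothing else is reachable above Ava; 6 in all.

6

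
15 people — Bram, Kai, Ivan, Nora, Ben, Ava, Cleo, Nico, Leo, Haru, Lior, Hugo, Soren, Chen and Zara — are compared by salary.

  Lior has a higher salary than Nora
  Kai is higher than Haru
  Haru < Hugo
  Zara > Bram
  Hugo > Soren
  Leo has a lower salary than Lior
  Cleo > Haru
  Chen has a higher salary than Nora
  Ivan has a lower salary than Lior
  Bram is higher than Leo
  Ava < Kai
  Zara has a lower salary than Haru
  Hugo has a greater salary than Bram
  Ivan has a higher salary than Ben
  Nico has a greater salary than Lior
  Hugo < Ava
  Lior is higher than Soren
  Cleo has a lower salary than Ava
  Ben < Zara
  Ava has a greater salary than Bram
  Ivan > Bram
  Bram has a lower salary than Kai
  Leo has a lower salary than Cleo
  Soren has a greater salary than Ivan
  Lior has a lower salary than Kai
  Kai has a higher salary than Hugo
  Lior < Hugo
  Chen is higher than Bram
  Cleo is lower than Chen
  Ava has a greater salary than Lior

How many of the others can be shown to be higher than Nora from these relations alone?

The elements the relations force above Nora are Chen, Lior, Nico, Hugo, Ava, Kai — no chain reaches any other.
That is 6.

6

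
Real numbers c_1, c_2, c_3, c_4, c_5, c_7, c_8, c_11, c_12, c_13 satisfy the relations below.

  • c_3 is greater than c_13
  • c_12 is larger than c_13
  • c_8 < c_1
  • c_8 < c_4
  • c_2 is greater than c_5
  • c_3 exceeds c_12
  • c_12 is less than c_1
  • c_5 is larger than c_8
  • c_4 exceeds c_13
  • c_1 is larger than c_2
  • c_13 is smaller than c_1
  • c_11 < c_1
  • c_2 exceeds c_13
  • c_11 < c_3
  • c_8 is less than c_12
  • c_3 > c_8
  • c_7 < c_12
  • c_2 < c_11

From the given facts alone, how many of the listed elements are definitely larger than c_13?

Directly above c_13: c_2, c_12, c_4, c_3, c_1.
One step further: c_11 (6 so far).
Nothing else is reachable above c_13; 6 in all.

6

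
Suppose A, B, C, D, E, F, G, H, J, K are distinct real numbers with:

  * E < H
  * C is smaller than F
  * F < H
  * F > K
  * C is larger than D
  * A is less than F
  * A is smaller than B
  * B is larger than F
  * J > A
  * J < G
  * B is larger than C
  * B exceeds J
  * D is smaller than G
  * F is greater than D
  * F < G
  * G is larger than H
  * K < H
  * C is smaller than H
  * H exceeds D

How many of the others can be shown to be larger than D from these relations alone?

5

From D the given relations immediately reach C, F, H, G.
From those, B — 5 in total.
Nothing else is reachable above D; 5 in all.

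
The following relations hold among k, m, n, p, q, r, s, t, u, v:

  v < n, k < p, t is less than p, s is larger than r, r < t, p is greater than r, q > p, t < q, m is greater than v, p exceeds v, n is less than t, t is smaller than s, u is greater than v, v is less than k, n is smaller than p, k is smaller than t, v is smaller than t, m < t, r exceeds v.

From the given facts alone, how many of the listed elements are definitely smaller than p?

6

Directly below p: v, r, n, k, t.
One step further: m (6 so far).
Nothing else is reachable below p; 6 in all.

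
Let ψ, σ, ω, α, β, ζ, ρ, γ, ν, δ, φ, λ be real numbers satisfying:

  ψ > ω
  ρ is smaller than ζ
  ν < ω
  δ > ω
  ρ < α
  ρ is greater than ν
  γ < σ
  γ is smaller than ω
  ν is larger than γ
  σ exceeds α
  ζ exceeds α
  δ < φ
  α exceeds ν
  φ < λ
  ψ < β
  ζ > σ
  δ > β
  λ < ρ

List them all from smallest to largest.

γ < ν < ω < ψ < β < δ < φ < λ < ρ < α < σ < ζ

Each adjacent pair is fixed by a given relation: γ < ν; ν < ω; ω < ψ; ψ < β; β < δ; δ < φ; φ < λ; λ < ρ; ρ < α; α < σ; σ < ζ. Chaining them end to end gives the full order.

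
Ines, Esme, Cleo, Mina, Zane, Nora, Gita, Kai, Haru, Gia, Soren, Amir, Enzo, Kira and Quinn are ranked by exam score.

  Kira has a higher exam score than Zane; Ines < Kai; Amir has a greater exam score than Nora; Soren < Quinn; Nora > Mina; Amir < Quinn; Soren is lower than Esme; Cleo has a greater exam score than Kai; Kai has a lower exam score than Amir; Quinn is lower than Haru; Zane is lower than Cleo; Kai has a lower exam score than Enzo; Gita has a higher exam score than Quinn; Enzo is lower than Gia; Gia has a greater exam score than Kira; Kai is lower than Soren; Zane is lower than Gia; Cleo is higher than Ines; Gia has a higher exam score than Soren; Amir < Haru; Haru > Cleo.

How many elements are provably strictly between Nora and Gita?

2

The relations place Nora below Gita. An element lies strictly between them when it is forced above Nora and also forced below Gita.
Above Nora: {Amir, Quinn, Haru}. Below Gita: {Ines, Mina, Kai, Soren, Amir, Quinn}.
Intersection: {Amir, Quinn} — 2.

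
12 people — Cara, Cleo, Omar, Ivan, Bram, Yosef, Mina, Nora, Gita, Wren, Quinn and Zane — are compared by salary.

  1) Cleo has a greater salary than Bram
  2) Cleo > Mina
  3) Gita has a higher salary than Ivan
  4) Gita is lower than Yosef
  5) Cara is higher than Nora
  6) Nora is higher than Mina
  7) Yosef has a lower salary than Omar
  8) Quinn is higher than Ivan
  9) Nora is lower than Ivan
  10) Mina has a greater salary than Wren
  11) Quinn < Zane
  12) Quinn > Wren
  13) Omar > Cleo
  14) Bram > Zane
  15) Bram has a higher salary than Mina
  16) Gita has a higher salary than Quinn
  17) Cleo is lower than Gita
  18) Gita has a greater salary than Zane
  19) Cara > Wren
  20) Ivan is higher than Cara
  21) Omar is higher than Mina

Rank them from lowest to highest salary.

Each adjacent pair is fixed by a given relation: Wren < Mina; Mina < Nora; Nora < Cara; Cara < Ivan; Ivan < Quinn; Quinn < Zane; Zane < Bram; Bram < Cleo; Cleo < Gita; Gita < Yosef; Yosef < Omar. Chaining them end to end gives the full order.

Wren < Mina < Nora < Cara < Ivan < Quinn < Zane < Bram < Cleo < Gita < Yosef < Omar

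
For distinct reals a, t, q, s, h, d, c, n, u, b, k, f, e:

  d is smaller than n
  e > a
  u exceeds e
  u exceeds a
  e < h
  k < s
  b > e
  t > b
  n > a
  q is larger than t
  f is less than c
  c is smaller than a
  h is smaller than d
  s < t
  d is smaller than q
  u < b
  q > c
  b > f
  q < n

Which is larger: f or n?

The relevant relations are f < c; c < a; a < e; e < u; u < b; b < t; t < q; q < n.
Chaining these gives f < c < a < e < u < b < t < q < n.
So f < n; n is the larger of the two.

n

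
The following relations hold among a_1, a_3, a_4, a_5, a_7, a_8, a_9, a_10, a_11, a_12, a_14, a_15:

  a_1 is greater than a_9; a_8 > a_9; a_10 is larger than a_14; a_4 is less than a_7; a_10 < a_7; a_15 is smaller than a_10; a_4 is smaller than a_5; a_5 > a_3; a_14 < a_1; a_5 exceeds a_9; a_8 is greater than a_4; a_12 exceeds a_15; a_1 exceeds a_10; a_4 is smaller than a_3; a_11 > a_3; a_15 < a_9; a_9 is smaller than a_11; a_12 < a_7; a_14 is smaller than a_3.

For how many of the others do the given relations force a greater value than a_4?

The elements the relations force above a_4 are a_3, a_11, a_5, a_8, a_7 — no chain reaches any other.
That is 5.

5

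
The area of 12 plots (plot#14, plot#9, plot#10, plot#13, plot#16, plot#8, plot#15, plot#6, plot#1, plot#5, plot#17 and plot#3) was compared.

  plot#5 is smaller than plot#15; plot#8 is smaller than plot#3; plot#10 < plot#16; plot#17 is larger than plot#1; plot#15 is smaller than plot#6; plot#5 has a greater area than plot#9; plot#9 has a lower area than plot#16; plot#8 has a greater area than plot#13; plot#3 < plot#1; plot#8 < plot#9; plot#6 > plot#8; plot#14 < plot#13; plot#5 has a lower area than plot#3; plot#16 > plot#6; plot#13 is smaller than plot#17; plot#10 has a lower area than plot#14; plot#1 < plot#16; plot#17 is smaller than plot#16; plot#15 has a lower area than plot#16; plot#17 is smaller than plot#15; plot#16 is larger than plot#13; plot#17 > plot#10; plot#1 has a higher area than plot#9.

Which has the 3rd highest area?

plot#15

Piecing the relations together gives one ordering: plot#10 < plot#14 < plot#13 < plot#8 < plot#9 < plot#5 < plot#3 < plot#1 < plot#17 < plot#15 < plot#6 < plot#16.
Counting 3 from the largest end gives plot#15.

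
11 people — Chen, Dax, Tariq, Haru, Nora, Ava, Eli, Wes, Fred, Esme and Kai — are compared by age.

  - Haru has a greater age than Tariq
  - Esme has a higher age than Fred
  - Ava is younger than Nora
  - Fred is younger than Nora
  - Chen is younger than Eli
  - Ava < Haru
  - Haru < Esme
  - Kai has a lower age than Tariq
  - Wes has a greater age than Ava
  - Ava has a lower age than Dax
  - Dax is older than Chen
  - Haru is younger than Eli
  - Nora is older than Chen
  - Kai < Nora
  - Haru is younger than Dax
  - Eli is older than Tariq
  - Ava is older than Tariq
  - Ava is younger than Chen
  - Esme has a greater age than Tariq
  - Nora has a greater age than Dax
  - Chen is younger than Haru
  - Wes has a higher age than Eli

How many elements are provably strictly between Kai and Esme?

Chaining upward from Kai reaches: Tariq, Ava, Chen, Haru, Eli, Dax, Nora, Wes.
Chaining downward from Esme reaches: Fred, Tariq, Ava, Chen, Haru.
Strictly between Kai and Esme are those in both lists: Tariq, Ava, Chen, Haru — 4 elements.

4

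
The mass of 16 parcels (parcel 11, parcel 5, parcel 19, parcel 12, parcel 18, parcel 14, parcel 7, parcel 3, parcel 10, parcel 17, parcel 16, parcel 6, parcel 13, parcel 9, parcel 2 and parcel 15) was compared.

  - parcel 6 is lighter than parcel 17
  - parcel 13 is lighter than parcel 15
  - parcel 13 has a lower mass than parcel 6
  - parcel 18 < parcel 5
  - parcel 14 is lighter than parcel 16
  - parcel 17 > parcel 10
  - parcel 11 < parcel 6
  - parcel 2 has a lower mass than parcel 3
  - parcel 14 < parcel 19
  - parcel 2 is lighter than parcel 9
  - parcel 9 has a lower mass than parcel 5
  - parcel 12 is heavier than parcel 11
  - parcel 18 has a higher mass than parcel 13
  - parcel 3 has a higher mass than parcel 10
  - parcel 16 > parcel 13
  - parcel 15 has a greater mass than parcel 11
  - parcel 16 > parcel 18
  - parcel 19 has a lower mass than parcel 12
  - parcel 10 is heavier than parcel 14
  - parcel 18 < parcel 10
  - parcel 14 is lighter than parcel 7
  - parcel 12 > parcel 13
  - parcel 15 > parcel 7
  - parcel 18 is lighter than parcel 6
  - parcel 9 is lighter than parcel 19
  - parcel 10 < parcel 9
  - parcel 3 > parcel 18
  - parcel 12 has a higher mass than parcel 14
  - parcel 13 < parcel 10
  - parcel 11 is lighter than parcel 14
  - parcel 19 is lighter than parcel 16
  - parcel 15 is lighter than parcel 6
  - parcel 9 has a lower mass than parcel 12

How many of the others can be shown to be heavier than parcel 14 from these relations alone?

The elements the relations force above parcel 14 are parcel 7, parcel 10, parcel 9, parcel 15, parcel 6, parcel 3, parcel 19, parcel 12, parcel 16, parcel 5, parcel 17 — no chain reaches any other.
That is 11.

11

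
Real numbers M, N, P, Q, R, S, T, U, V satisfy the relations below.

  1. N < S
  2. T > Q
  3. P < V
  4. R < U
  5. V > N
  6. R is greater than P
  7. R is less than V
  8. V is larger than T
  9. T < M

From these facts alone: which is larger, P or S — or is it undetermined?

Following every chain through P: above P we get R, U, V.
S is not reached, and no chain runs the other way from S to P.
So the given relations leave the order of P and S undetermined.

undetermined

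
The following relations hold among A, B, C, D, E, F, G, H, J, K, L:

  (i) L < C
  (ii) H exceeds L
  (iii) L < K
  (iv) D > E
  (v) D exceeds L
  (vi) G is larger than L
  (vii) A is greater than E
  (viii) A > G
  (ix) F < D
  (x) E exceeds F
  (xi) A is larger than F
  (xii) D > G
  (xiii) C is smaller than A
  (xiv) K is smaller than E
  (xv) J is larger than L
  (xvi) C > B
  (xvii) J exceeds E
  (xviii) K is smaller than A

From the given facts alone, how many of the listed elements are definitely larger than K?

The elements the relations force above K are E, J, A, D — no chain reaches any other.
That is 4.

4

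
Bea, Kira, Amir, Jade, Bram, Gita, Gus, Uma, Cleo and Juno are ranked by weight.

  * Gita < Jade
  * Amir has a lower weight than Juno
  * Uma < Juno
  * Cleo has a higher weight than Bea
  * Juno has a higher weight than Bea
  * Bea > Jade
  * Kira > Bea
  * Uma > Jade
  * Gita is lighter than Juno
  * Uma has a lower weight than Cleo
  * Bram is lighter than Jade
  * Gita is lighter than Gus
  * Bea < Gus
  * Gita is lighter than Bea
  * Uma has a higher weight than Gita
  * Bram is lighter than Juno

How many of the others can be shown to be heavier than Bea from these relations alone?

4

From Bea the given relations immediately reach Cleo, Gus, Juno, Kira.
Nothing else is reachable above Bea; 4 in all.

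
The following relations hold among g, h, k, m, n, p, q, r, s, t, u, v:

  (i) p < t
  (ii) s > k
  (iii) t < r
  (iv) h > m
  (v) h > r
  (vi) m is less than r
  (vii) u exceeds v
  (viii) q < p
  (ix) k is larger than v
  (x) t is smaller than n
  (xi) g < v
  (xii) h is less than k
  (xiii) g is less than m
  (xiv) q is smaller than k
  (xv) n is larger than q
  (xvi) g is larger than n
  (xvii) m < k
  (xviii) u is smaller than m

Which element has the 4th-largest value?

The consecutive relations fix a unique order: q < p < t < n < g < v < u < m < r < h < k < s.
Counting 4 from the largest end gives r.

r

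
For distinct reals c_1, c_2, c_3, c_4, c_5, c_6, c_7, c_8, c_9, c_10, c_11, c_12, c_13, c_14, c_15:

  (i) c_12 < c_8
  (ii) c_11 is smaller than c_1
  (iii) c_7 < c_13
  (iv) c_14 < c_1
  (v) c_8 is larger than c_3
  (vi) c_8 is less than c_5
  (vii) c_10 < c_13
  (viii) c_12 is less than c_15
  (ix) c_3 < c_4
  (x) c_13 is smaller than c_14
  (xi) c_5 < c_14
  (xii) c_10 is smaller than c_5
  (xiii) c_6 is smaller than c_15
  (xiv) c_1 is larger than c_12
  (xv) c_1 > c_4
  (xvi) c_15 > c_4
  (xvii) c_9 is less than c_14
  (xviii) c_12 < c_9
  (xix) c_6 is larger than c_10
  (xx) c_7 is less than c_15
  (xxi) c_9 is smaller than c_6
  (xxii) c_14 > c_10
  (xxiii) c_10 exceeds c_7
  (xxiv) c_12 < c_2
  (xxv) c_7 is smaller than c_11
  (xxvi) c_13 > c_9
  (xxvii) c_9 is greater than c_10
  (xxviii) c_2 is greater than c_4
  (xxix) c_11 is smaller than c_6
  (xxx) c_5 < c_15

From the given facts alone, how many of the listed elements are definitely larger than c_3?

7

Directly above c_3: c_8, c_4.
One step further: c_5, c_1, c_2, c_15 (6 so far).
One step further: c_14 (7 so far).
No other element is forced above c_3 by the given relations, so the count is 7.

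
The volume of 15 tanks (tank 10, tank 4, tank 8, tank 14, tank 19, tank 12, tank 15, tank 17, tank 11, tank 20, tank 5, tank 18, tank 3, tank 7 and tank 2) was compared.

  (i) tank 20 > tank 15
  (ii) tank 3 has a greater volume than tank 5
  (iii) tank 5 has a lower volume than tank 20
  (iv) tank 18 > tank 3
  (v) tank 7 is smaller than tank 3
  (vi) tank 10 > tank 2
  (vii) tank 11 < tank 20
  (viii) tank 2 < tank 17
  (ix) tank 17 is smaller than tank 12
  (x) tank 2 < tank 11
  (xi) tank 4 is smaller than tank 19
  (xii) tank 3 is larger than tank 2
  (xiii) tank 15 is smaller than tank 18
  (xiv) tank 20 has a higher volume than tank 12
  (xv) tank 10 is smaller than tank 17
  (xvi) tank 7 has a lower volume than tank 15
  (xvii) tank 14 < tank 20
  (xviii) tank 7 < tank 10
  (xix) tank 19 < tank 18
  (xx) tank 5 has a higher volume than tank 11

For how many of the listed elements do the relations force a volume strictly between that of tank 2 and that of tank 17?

1

The relations place tank 2 below tank 17. An element lies strictly between them when it is forced above tank 2 and also forced below tank 17.
Above tank 2: {tank 11, tank 5, tank 10, tank 3, tank 18, tank 12, tank 20}. Below tank 17: {tank 7, tank 10}.
Intersection: {tank 10} — 1.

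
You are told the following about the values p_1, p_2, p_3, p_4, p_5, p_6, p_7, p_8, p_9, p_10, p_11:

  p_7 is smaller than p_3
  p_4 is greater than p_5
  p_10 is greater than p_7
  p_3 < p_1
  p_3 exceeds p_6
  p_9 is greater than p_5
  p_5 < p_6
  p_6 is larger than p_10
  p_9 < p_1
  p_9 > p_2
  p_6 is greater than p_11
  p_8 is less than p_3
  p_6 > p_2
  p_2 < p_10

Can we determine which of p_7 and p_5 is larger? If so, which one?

Following every chain through p_5: above p_5 we get p_4, p_6, p_9, p_3, p_1.
p_7 is not reached, and no chain runs the other way from p_7 to p_5.
So the given relations leave the order of p_5 and p_7 undetermined.

undetermined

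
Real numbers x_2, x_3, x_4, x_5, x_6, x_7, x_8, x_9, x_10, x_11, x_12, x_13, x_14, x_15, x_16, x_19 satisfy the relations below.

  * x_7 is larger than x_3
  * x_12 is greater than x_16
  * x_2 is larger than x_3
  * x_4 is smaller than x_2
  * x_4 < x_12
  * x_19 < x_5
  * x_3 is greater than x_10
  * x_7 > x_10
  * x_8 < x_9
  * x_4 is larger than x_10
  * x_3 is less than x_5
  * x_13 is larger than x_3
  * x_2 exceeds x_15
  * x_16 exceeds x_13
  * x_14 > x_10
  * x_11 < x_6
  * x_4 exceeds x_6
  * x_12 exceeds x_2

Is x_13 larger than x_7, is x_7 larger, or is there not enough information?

undetermined

Following every chain through x_13: above x_13 we get x_16, x_12; below x_13 we get x_10, x_3.
x_7 is not reached, and no chain runs the other way from x_7 to x_13.
So the given relations leave the order of x_13 and x_7 undetermined.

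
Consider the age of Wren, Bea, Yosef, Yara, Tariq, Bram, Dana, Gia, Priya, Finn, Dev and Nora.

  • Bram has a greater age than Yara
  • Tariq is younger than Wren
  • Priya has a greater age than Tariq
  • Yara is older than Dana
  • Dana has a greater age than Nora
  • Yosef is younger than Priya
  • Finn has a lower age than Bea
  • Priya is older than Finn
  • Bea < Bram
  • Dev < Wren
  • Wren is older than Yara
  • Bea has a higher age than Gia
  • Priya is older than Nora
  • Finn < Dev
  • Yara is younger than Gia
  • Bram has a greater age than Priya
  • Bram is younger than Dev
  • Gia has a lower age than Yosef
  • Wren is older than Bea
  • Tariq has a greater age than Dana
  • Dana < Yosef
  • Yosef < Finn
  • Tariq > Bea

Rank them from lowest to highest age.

Nora < Dana < Yara < Gia < Yosef < Finn < Bea < Tariq < Priya < Bram < Dev < Wren

The consecutive links are each given: Nora < Dana; Dana < Yara; Yara < Gia; Gia < Yosef; Yosef < Finn; Finn < Bea; Bea < Tariq; Tariq < Priya; Priya < Bram; Bram < Dev; Dev < Wren.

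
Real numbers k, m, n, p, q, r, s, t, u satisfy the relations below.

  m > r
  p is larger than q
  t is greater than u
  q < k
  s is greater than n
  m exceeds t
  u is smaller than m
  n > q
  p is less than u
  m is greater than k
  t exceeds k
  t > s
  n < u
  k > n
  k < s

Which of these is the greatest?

q is not greatest since q < p; p is not greatest since p < u; r is not greatest since r < m; n is not greatest since n < k; k is not greatest since k < t; s is not greatest since s < t; u is not greatest since u < m; t is not greatest since t < m.
Only m has nothing above it, so m is the greatest.

m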